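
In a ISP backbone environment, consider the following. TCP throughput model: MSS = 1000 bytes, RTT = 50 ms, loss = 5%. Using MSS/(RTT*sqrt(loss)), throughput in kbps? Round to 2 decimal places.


Given: MSS = 1000 bytes, RTT = 50 ms, loss = 5%
RTT in seconds = 50 / 1000 = 0.05
Loss rate = 5% = 0.05
sqrt(loss) = sqrt(0.05) = 0.223606797750
Throughput (bytes/s) = 1000 / (0.05 * 0.223606797750) = 89442.7191
Throughput (kbps) = 89442.7191 * 8 / 1000 = 715.541753 -> 715.54 kbps (2 dp)

715.54


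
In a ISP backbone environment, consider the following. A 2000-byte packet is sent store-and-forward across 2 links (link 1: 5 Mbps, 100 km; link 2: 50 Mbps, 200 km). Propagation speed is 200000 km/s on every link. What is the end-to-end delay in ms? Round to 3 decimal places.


Packet = 2000 bytes = 16000 bits. Store-and-forward: sum (t_trans + t_prop) per link.
Link 1: t_trans = 16000/(5*10^6) s = 3.2000 ms; t_prop = 100/200000 s = 0.5000 ms; subtotal = 3.7000 ms
Link 2: t_trans = 16000/(50*10^6) s = 0.3200 ms; t_prop = 200/200000 s = 1.0000 ms; subtotal = 1.3200 ms
End-to-end = 3.7000 + 1.3200 = 5.0200 ms -> 5.020 ms (3 dp)

5.020


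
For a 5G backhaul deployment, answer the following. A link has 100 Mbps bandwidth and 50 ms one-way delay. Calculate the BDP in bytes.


Given: bandwidth = 100 Mbps, delay = 50 ms
BDP in bits = 100 * 10^6 * 50 / 1000
BDP in bits = 5000000
BDP in bytes = 5000000 / 8 = 625000

625000


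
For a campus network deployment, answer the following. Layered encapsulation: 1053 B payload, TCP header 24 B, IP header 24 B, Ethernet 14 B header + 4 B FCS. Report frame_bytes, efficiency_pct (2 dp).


TCP segment = 1053 + 24 = 1077 B
IP packet = 1077 + 24 = 1101 B
Ethernet frame = 1101 + 14 + 4 = 1119 B
Efficiency = app / frame = 1053 / 1119 = 0.941019 = 94.1019% -> 94.10% (2 dp)

1119, 94.10


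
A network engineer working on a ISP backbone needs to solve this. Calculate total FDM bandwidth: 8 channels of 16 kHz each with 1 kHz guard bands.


Given: 8 channels, 16 kHz each, guard = 1 kHz
Channel bandwidth = 8 * 16 = 128 kHz
Guard bands = 7 gaps * 1 kHz = 7 kHz
Total = 128 + 7 = 135 kHz

135


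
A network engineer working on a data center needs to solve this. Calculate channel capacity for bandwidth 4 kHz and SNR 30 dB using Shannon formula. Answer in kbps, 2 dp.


Given: B = 4 kHz, SNR = 30 dB
SNR linear = 10^(30/10) = 1000
1 + SNR = 1001
log2(1001) = 9.9672262588
C = 4 * 1000 * 9.9672262588 = 39868.9050 bps
C = 39.868905 kbps -> 39.87 kbps (2 dp)

39.87


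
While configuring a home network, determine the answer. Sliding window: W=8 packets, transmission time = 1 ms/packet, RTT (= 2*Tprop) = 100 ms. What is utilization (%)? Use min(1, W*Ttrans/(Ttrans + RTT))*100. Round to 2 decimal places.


Given: W = 8, Ttrans = 1 ms, RTT = 100 ms (= 2 * Tprop, Tprop = 50 ms)
Cycle time = Ttrans + RTT = 1 + 100 = 101 ms (first packet sent until its ACK returns)
W * Ttrans = 8 * 1 = 8 ms of sending per cycle
W * Ttrans / (Ttrans + RTT) = 8 / 101 = 0.079208
U = min(1, 0.079208) = 0.079208
U% = 7.92%

7.92


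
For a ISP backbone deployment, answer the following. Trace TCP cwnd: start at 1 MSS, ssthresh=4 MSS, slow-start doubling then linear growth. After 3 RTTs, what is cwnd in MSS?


RTT 0: cwnd = 1 MSS (initial)
RTT 1: cwnd = 2 MSS (slow start, doubled)
RTT 2: cwnd = 4 MSS (slow start, doubled)
RTT 3: cwnd = 5 MSS (congestion avoidance, +1)

5


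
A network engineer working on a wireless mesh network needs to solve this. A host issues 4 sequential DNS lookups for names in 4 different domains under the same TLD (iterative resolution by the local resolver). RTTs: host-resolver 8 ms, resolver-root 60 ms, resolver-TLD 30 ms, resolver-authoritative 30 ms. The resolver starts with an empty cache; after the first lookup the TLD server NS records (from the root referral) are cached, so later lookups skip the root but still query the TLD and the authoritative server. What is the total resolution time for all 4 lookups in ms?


Lookup 1 (cold cache): local + root + TLD + auth = 8 + 60 + 30 + 30 = 128 ms
Lookups 2..4 (TLD NS cached -> skip root; new domain -> still ask TLD and auth): local + TLD + auth = 8 + 30 + 30 = 68 ms each
Remaining 3 lookups: 3 * 68 = 204 ms
Total = 128 + 204 = 332 ms

332


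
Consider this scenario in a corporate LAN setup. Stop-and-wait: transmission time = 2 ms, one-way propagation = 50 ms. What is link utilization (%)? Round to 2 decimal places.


Given: Ttrans = 2 ms, Tprop = 50 ms
RTT = 2 * Tprop = 2 * 50 = 100 ms
U = Ttrans / (Ttrans + RTT)
U = 2 / (2 + 100)
U = 2 / 102 = 0.019608
U% = 1.96%

1.96


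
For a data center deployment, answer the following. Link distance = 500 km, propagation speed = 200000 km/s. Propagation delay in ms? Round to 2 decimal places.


Given: distance = 500 km, speed = 200000 km/s
Delay = distance / speed = 500 / 200000 seconds
Delay in ms = 500 * 1000 / 200000
Delay = 2.5000 ms
Rounded to 2 dp = 2.50 ms

2.50


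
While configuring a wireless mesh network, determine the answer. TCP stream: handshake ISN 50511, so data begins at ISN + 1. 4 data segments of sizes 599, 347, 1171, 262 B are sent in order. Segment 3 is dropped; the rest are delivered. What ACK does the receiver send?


SYN uses sequence number 50511; first data byte = ISN + 1 = 50512.
Segment 1: SEQ = 50512, len = 599 B, covers [50512, 51110]
Segment 2: SEQ = 51111, len = 347 B, covers [51111, 51457]
Segment 3: SEQ = 51458, len = 1171 B, covers [51458, 52628] [LOST]
Segment 4: SEQ = 52629, len = 262 B, covers [52629, 52890]
In-order data received: bytes [50512, 51457] (segments 1..2).
Segment 3 missing -> gap begins at byte 51458; later segments buffered out of order.
Cumulative ACK = next expected in-order byte = 50512 + 599 + 347 = 51458

51458


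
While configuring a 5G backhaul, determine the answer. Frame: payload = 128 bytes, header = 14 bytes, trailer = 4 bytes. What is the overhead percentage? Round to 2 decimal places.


Given: payload = 128 B, header = 14 B, trailer = 4 B
Overhead bytes = header + trailer = 14 + 4 = 18
Total frame = payload + overhead = 128 + 18 = 146
Overhead % = 18 / 146 * 100 = 12.3288% -> 12.33% (2 dp)

12.33


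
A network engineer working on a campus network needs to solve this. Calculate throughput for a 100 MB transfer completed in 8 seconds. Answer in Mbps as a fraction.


Given: file = 100 MB, time = 8 s
File in Mb = 100 * 8 = 800 Mb
Throughput = 800 / 8 Mbps
Throughput = 100 Mbps

100


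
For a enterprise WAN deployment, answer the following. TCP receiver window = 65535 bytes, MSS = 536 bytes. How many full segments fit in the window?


Given: RWND = 65535 bytes, MSS = 536 bytes
Full segments = floor(RWND / MSS)
Full segments = floor(65535 / 536)
Full segments = floor(122.2668) = 122

122


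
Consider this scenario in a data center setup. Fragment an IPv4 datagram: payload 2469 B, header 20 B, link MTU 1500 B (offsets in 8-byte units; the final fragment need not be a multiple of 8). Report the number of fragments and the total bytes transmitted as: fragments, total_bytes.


Max data per non-final fragment = floor((MTU - header)/8)*8 = floor((1500 - 20)/8)*8 = floor(1480/8)*8 = 1480 B
Final fragment needs no 8-byte alignment: it can carry up to MTU - header = 1480 B
Non-final fragments needed = ceil((payload - 1480) / 1480) = ceil(989/1480) = ceil(0.6682) = 1
Number of fragments = 1 + 1 = 2
Fragment sizes (data): 1 * 1480 B + 989 B (last, 989 <= 1480 OK)
Total bytes sent = payload + n_frags * header = 2469 + 2*20 = 2469 + 40 = 2509 B

2, 2509


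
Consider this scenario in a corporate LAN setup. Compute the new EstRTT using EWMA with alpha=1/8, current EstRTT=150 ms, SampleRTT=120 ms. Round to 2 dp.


Given: EstRTT = 150 ms, SampleRTT = 120 ms, alpha = 1/8
New EstRTT = (1 - alpha) * EstRTT + alpha * SampleRTT
(7/8) * 150 = 131.25
(1/8) * 120 = 15
New EstRTT = 131.25 + 15 = 146.25 ms -> 146.25 ms (2 dp)

146.25


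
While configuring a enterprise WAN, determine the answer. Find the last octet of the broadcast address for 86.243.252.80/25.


Given: IP = 86.243.252.80, prefix = /25
Host bits = 32 - 25 = 7
Network last octet = 80 AND mask = 0
Host part size = 2^7 - 1 = 127
Broadcast last octet = 0 OR 127 = 127

127


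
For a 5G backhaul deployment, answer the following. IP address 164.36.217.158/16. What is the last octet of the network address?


Given: IP = 164.36.217.158, prefix = /16
Subnet mask = 255.255.0.0
Last octet of IP: 158
Last octet of mask: 0
Network last octet = 158 AND 0 = 0

0


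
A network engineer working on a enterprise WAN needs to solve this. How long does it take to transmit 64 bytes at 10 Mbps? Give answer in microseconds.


Given: packet = 64 bytes, bandwidth = 10 Mbps
Packet in bits = 64 * 8 = 512 bits
Bandwidth = 10 * 10^6 = 10000000 bps
Time = 512 / 10000000 seconds
Time in us = 512 * 10^6 / 10000000 = 51.2

51.2


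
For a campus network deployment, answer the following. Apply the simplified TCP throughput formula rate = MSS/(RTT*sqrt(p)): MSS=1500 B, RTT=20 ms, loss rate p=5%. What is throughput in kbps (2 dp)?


Given: MSS = 1500 bytes, RTT = 20 ms, loss = 5%
RTT in seconds = 20 / 1000 = 0.02
Loss rate = 5% = 0.05
sqrt(loss) = sqrt(0.05) = 0.223606797750
Throughput (bytes/s) = 1500 / (0.02 * 0.223606797750) = 335410.1966
Throughput (kbps) = 335410.1966 * 8 / 1000 = 2683.281573 -> 2683.28 kbps (2 dp)

2683.28


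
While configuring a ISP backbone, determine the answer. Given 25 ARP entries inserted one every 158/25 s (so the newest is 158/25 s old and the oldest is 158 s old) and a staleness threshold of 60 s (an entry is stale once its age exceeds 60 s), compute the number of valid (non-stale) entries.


Ages are k * 158/25 s for k = 1..25 (spacing = 6.3200 s).
Entry k is valid iff k * 158/25 <= 60 iff k <= 25 * 60 / 158 = 9.4937
n_valid = floor(9.4937) = 9
(n_stale = 25 - 9 = 16)

9


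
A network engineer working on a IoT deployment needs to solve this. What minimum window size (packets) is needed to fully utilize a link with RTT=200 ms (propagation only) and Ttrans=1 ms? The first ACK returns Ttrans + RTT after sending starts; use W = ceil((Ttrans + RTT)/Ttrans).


Given: Ttrans = 1 ms, RTT = 200 ms (= 2 * Tprop, Tprop = 100 ms)
Time until first ACK returns = Ttrans + RTT = 1 + 200 = 201 ms
Need W * Ttrans >= Ttrans + RTT  ->  W >= (Ttrans + RTT) / Ttrans
(Ttrans + RTT) / Ttrans = 201 / 1 = 201
W_min = ceil(201) = 201

201


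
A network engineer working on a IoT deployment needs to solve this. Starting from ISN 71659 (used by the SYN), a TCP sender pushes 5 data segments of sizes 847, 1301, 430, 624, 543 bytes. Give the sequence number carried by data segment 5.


The SYN occupies sequence number ISN = 71659, so the first data byte is ISN + 1 = 71660.
SEQ of data segment i = (ISN + 1) + sum of payload sizes of segments 1..i-1.
Segment 1: SEQ = 71660, payload = 847 bytes
Segment 2: SEQ = 72507, payload = 1301 bytes
Segment 3: SEQ = 73808, payload = 430 bytes
Segment 4: SEQ = 74238, payload = 624 bytes
Segment 5: SEQ = 74862, payload = 543 bytes
SEQ of segment 5 = 71660 + 847 + 1301 + 430 + 624 = 74862

74862


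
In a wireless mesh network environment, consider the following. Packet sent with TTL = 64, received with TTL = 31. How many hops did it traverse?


Given: initial TTL = 64, received TTL = 31
Hops = initial TTL - received TTL
Hops = 64 - 31 = 33

33


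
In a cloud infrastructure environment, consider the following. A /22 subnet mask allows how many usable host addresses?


Given: subnet mask /22
Host bits = 32 - 22 = 10
Total addresses = 2^10 = 1024
Usable hosts = 1024 - 2 (network + broadcast) = 1022

1022


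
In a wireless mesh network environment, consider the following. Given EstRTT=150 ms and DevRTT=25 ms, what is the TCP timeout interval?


Given: EstRTT = 150 ms, DevRTT = 25 ms
Timeout = EstRTT + 4 * DevRTT
4 * DevRTT = 4 * 25 = 100
Timeout = 150 + 100 = 250 ms

250


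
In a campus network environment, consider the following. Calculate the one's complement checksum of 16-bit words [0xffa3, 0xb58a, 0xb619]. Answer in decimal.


Given words: [0xffa3, 0xb58a, 0xb619]
Step 1: Sum all words
Raw sum = 65443 + 46474 + 46617 = 158534
Step 2: Fold carry: (27462 + 2) = 27464
One's complement = ~27464 & 0xFFFF = 38071

38071


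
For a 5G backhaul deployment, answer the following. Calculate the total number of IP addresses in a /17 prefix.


Given: CIDR prefix /17
Host bits = 32 - 17 = 15
Total addresses = 2^15 = 32768

32768


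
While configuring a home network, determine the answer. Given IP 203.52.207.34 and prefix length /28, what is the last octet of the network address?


Given: IP = 203.52.207.34, prefix = /28
Subnet mask = 255.255.255.240
Last octet of IP: 34
Last octet of mask: 240
Network last octet = 34 AND 240 = 32

32


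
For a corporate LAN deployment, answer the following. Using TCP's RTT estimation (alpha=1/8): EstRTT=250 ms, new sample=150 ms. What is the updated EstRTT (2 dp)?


Given: EstRTT = 250 ms, SampleRTT = 150 ms, alpha = 1/8
New EstRTT = (1 - alpha) * EstRTT + alpha * SampleRTT
(7/8) * 250 = 218.75
(1/8) * 150 = 18.75
New EstRTT = 218.75 + 18.75 = 237.5 ms -> 237.50 ms (2 dp)

237.50


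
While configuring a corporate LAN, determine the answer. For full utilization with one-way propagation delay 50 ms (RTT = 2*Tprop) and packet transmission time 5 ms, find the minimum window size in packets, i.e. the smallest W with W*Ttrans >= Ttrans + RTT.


Given: Ttrans = 5 ms, RTT = 100 ms (= 2 * Tprop, Tprop = 50 ms)
Time until first ACK returns = Ttrans + RTT = 5 + 100 = 105 ms
Need W * Ttrans >= Ttrans + RTT  ->  W >= (Ttrans + RTT) / Ttrans
(Ttrans + RTT) / Ttrans = 105 / 5 = 21
W_min = ceil(21) = 21

21


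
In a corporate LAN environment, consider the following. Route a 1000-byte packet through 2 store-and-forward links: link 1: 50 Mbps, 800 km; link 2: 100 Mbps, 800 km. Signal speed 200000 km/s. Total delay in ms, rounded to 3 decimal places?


Packet = 1000 bytes = 8000 bits. Store-and-forward: sum (t_trans + t_prop) per link.
Link 1: t_trans = 8000/(50*10^6) s = 0.1600 ms; t_prop = 800/200000 s = 4.0000 ms; subtotal = 4.1600 ms
Link 2: t_trans = 8000/(100*10^6) s = 0.0800 ms; t_prop = 800/200000 s = 4.0000 ms; subtotal = 4.0800 ms
End-to-end = 4.1600 + 4.0800 = 8.2400 ms -> 8.240 ms (3 dp)

8.240


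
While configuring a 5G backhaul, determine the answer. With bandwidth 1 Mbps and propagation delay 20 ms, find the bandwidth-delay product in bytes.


Given: bandwidth = 1 Mbps, delay = 20 ms
BDP in bits = 1 * 10^6 * 20 / 1000
BDP in bits = 20000
BDP in bytes = 20000 / 8 = 2500

2500


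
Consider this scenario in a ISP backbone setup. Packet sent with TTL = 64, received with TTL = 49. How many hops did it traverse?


Given: initial TTL = 64, received TTL = 49
Hops = initial TTL - received TTL
Hops = 64 - 49 = 15

15


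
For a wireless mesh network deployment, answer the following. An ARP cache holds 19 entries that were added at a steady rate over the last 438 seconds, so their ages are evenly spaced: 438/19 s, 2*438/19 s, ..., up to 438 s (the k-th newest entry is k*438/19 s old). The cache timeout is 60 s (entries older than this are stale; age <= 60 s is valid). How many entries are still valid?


Ages are k * 438/19 s for k = 1..19 (spacing = 23.0526 s).
Entry k is valid iff k * 438/19 <= 60 iff k <= 19 * 60 / 438 = 2.6027
n_valid = floor(2.6027) = 2
(n_stale = 19 - 2 = 17)

2


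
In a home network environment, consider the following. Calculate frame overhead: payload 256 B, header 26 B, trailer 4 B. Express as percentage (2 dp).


Given: payload = 256 B, header = 26 B, trailer = 4 B
Overhead bytes = header + trailer = 26 + 4 = 30
Total frame = payload + overhead = 256 + 30 = 286
Overhead % = 30 / 286 * 100 = 10.4895% -> 10.49% (2 dp)

10.49


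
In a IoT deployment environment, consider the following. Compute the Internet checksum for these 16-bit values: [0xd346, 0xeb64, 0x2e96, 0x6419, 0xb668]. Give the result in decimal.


Given words: [0xd346, 0xeb64, 0x2e96, 0x6419, 0xb668]
Step 1: Sum all words
Raw sum = 54086 + 60260 + 11926 + 25625 + 46696 = 198593
Step 2: Fold carry: (1985 + 3) = 1988
One's complement = ~1988 & 0xFFFF = 63547

63547


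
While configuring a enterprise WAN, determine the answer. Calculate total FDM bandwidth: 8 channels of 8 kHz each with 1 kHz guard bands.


Given: 8 channels, 8 kHz each, guard = 1 kHz
Channel bandwidth = 8 * 8 = 64 kHz
Guard bands = 7 gaps * 1 kHz = 7 kHz
Total = 64 + 7 = 71 kHz

71


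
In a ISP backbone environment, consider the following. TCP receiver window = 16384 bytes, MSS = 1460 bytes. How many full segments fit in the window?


Given: RWND = 16384 bytes, MSS = 1460 bytes
Full segments = floor(RWND / MSS)
Full segments = floor(16384 / 1460)
Full segments = floor(11.2219) = 11

11


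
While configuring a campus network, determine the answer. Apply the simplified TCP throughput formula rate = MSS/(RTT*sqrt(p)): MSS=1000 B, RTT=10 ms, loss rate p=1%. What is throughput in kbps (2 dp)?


Given: MSS = 1000 bytes, RTT = 10 ms, loss = 1%
RTT in seconds = 10 / 1000 = 0.01
Loss rate = 1% = 0.01
sqrt(loss) = sqrt(0.01) = 0.1
Throughput (bytes/s) = 1000 / (0.01 * 0.1) = 1000000.0000
Throughput (kbps) = 1000000.0000 * 8 / 1000 = 8000.000000 -> 8000.00 kbps (2 dp)

8000.00


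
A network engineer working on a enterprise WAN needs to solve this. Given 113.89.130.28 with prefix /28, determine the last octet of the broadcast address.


Given: IP = 113.89.130.28, prefix = /28
Host bits = 32 - 28 = 4
Network last octet = 28 AND mask = 16
Host part size = 2^4 - 1 = 15
Broadcast last octet = 16 OR 15 = 31

31


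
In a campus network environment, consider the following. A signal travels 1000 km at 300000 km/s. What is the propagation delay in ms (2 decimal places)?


Given: distance = 1000 km, speed = 300000 km/s
Delay = distance / speed = 1000 / 300000 seconds
Delay in ms = 1000 * 1000 / 300000
Delay = 3.3333 ms
Rounded to 2 dp = 3.33 ms

3.33


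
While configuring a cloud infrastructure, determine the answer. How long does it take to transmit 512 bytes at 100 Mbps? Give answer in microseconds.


Given: packet = 512 bytes, bandwidth = 100 Mbps
Packet in bits = 512 * 8 = 4096 bits
Bandwidth = 100 * 10^6 = 100000000 bps
Time = 4096 / 100000000 seconds
Time in us = 4096 * 10^6 / 100000000 = 40.96

40.96


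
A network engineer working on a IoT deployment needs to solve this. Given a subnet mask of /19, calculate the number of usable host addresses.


Given: subnet mask /19
Host bits = 32 - 19 = 13
Total addresses = 2^13 = 8192
Usable hosts = 8192 - 2 (network + broadcast) = 8190

8190


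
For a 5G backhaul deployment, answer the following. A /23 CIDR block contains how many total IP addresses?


Given: CIDR prefix /23
Host bits = 32 - 23 = 9
Total addresses = 2^9 = 512

512


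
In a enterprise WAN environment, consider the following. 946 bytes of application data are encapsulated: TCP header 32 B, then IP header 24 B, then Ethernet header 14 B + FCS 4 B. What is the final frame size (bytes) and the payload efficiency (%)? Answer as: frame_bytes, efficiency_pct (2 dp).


TCP segment = 946 + 32 = 978 B
IP packet = 978 + 24 = 1002 B
Ethernet frame = 1002 + 14 + 4 = 1020 B
Efficiency = app / frame = 946 / 1020 = 0.927451 = 92.7451% -> 92.75% (2 dp)

1020, 92.75


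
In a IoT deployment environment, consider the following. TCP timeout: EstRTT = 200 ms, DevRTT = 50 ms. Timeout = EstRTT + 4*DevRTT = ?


Given: EstRTT = 200 ms, DevRTT = 50 ms
Timeout = EstRTT + 4 * DevRTT
4 * DevRTT = 4 * 50 = 200
Timeout = 200 + 200 = 400 ms

400


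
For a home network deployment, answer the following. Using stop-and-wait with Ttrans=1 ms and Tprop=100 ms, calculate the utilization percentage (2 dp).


Given: Ttrans = 1 ms, Tprop = 100 ms
RTT = 2 * Tprop = 2 * 100 = 200 ms
U = Ttrans / (Ttrans + RTT)
U = 1 / (1 + 200)
U = 1 / 201 = 0.004975
U% = 0.50%

0.50


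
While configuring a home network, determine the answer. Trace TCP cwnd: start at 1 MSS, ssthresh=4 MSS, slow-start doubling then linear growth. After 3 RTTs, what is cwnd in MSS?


RTT 0: cwnd = 1 MSS (initial)
RTT 1: cwnd = 2 MSS (slow start, doubled)
RTT 2: cwnd = 4 MSS (slow start, doubled)
RTT 3: cwnd = 5 MSS (congestion avoidance, +1)

5


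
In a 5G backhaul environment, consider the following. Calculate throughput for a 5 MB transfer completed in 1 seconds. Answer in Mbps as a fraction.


Given: file = 5 MB, time = 1 s
File in Mb = 5 * 8 = 40 Mb
Throughput = 40 / 1 Mbps
Throughput = 40 Mbps

40


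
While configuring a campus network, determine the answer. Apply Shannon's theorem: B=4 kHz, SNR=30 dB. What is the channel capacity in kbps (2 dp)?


Given: B = 4 kHz, SNR = 30 dB
SNR linear = 10^(30/10) = 1000
1 + SNR = 1001
log2(1001) = 9.9672262588
C = 4 * 1000 * 9.9672262588 = 39868.9050 bps
C = 39.868905 kbps -> 39.87 kbps (2 dp)

39.87


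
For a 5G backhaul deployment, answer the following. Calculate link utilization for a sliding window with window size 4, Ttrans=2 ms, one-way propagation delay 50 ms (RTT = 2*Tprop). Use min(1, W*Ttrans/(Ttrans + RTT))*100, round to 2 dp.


Given: W = 4, Ttrans = 2 ms, RTT = 100 ms (= 2 * Tprop, Tprop = 50 ms)
Cycle time = Ttrans + RTT = 2 + 100 = 102 ms (first packet sent until its ACK returns)
W * Ttrans = 4 * 2 = 8 ms of sending per cycle
W * Ttrans / (Ttrans + RTT) = 8 / 102 = 0.078431
U = min(1, 0.078431) = 0.078431
U% = 7.84%

7.84


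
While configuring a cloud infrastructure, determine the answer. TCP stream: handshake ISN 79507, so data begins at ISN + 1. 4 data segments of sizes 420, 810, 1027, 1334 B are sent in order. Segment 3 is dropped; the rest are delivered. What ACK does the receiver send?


SYN uses sequence number 79507; first data byte = ISN + 1 = 79508.
Segment 1: SEQ = 79508, len = 420 B, covers [79508, 79927]
Segment 2: SEQ = 79928, len = 810 B, covers [79928, 80737]
Segment 3: SEQ = 80738, len = 1027 B, covers [80738, 81764] [LOST]
Segment 4: SEQ = 81765, len = 1334 B, covers [81765, 83098]
In-order data received: bytes [79508, 80737] (segments 1..2).
Segment 3 missing -> gap begins at byte 80738; later segments buffered out of order.
Cumulative ACK = next expected in-order byte = 79508 + 420 + 810 = 80738

80738


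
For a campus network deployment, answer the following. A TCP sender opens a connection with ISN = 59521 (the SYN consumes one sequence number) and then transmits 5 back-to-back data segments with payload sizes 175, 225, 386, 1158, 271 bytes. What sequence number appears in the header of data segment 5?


The SYN occupies sequence number ISN = 59521, so the first data byte is ISN + 1 = 59522.
SEQ of data segment i = (ISN + 1) + sum of payload sizes of segments 1..i-1.
Segment 1: SEQ = 59522, payload = 175 bytes
Segment 2: SEQ = 59697, payload = 225 bytes
Segment 3: SEQ = 59922, payload = 386 bytes
Segment 4: SEQ = 60308, payload = 1158 bytes
Segment 5: SEQ = 61466, payload = 271 bytes
SEQ of segment 5 = 59522 + 175 + 225 + 386 + 1158 = 61466

61466


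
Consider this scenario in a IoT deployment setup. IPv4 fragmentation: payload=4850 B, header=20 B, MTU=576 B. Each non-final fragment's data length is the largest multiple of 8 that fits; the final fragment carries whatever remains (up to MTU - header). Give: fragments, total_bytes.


Max data per non-final fragment = floor((MTU - header)/8)*8 = floor((576 - 20)/8)*8 = floor(556/8)*8 = 552 B
Final fragment needs no 8-byte alignment: it can carry up to MTU - header = 556 B
Non-final fragments needed = ceil((payload - 556) / 552) = ceil(4294/552) = ceil(7.7790) = 8
Number of fragments = 8 + 1 = 9
Fragment sizes (data): 8 * 552 B + 434 B (last, 434 <= 556 OK)
Total bytes sent = payload + n_frags * header = 4850 + 9*20 = 4850 + 180 = 5030 B

9, 5030


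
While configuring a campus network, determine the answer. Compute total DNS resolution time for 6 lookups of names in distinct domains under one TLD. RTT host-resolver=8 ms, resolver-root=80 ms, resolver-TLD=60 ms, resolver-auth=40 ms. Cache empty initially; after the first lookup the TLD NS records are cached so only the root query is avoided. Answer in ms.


Lookup 1 (cold cache): local + root + TLD + auth = 8 + 80 + 60 + 40 = 188 ms
Lookups 2..6 (TLD NS cached -> skip root; new domain -> still ask TLD and auth): local + TLD + auth = 8 + 60 + 40 = 108 ms each
Remaining 5 lookups: 5 * 108 = 540 ms
Total = 188 + 540 = 728 ms

728


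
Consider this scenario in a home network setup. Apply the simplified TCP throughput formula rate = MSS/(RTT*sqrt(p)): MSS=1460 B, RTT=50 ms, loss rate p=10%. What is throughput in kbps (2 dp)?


Given: MSS = 1460 bytes, RTT = 50 ms, loss = 10%
RTT in seconds = 50 / 1000 = 0.05
Loss rate = 10% = 0.1
sqrt(loss) = sqrt(0.1) = 0.316227766017
Throughput (bytes/s) = 1460 / (0.05 * 0.316227766017) = 92338.5077
Throughput (kbps) = 92338.5077 * 8 / 1000 = 738.708061 -> 738.71 kbps (2 dp)

738.71


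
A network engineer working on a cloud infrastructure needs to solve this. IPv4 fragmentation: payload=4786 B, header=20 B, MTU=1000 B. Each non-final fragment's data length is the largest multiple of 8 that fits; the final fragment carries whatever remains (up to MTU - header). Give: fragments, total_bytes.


Max data per non-final fragment = floor((MTU - header)/8)*8 = floor((1000 - 20)/8)*8 = floor(980/8)*8 = 976 B
Final fragment needs no 8-byte alignment: it can carry up to MTU - header = 980 B
Non-final fragments needed = ceil((payload - 980) / 976) = ceil(3806/976) = ceil(3.8996) = 4
Number of fragments = 4 + 1 = 5
Fragment sizes (data): 4 * 976 B + 882 B (last, 882 <= 980 OK)
Total bytes sent = payload + n_frags * header = 4786 + 5*20 = 4786 + 100 = 4886 B

5, 4886


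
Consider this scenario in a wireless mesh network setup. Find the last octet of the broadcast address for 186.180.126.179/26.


Given: IP = 186.180.126.179, prefix = /26
Host bits = 32 - 26 = 6
Network last octet = 179 AND mask = 128
Host part size = 2^6 - 1 = 63
Broadcast last octet = 128 OR 63 = 191

191


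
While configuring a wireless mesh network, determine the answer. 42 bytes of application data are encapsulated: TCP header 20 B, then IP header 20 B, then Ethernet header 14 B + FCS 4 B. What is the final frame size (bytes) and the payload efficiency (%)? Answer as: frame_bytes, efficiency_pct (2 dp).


TCP segment = 42 + 20 = 62 B
IP packet = 62 + 20 = 82 B
Ethernet frame = 82 + 14 + 4 = 100 B
Efficiency = app / frame = 42 / 100 = 0.420000 = 42.0000% -> 42.00% (2 dp)

100, 42.00


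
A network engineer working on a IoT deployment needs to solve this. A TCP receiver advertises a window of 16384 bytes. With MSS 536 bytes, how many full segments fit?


Given: RWND = 16384 bytes, MSS = 536 bytes
Full segments = floor(RWND / MSS)
Full segments = floor(16384 / 536)
Full segments = floor(30.5672) = 30

30


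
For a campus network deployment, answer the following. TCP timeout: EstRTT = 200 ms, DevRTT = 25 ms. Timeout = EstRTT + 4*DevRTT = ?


Given: EstRTT = 200 ms, DevRTT = 25 ms
Timeout = EstRTT + 4 * DevRTT
4 * DevRTT = 4 * 25 = 100
Timeout = 200 + 100 = 300 ms

300


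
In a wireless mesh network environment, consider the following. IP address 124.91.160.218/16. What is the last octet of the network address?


Given: IP = 124.91.160.218, prefix = /16
Subnet mask = 255.255.0.0
Last octet of IP: 218
Last octet of mask: 0
Network last octet = 218 AND 0 = 0

0


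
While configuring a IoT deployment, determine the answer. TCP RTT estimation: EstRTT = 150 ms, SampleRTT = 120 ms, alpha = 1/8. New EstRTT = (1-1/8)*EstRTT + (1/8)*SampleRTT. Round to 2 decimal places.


Given: EstRTT = 150 ms, SampleRTT = 120 ms, alpha = 1/8
New EstRTT = (1 - alpha) * EstRTT + alpha * SampleRTT
(7/8) * 150 = 131.25
(1/8) * 120 = 15
New EstRTT = 131.25 + 15 = 146.25 ms -> 146.25 ms (2 dp)

146.25


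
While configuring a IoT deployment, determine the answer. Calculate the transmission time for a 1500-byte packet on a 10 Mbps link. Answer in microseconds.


Given: packet = 1500 bytes, bandwidth = 10 Mbps
Packet in bits = 1500 * 8 = 12000 bits
Bandwidth = 10 * 10^6 = 10000000 bps
Time = 12000 / 10000000 seconds
Time in us = 12000 * 10^6 / 10000000 = 1200

1200


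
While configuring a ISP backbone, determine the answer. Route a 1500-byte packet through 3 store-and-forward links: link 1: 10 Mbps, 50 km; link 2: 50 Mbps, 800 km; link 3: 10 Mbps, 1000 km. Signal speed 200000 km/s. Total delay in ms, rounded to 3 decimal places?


Packet = 1500 bytes = 12000 bits. Store-and-forward: sum (t_trans + t_prop) per link.
Link 1: t_trans = 12000/(10*10^6) s = 1.2000 ms; t_prop = 50/200000 s = 0.2500 ms; subtotal = 1.4500 ms
Link 2: t_trans = 12000/(50*10^6) s = 0.2400 ms; t_prop = 800/200000 s = 4.0000 ms; subtotal = 4.2400 ms
Link 3: t_trans = 12000/(10*10^6) s = 1.2000 ms; t_prop = 1000/200000 s = 5.0000 ms; subtotal = 6.2000 ms
End-to-end = 1.4500 + 4.2400 + 6.2000 = 11.8900 ms -> 11.890 ms (3 dp)

11.890


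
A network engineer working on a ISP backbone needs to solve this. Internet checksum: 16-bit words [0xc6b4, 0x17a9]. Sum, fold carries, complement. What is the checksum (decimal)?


Given words: [0xc6b4, 0x17a9]
Step 1: Sum all words
Raw sum = 50868 + 6057 = 56925
One's complement = ~56925 & 0xFFFF = 8610

8610


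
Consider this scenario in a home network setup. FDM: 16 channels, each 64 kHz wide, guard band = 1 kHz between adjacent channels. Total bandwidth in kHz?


Given: 16 channels, 64 kHz each, guard = 1 kHz
Channel bandwidth = 16 * 64 = 1024 kHz
Guard bands = 15 gaps * 1 kHz = 15 kHz
Total = 1024 + 15 = 1039 kHz

1039


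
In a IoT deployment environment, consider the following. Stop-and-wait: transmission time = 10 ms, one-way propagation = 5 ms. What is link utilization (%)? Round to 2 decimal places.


Given: Ttrans = 10 ms, Tprop = 5 ms
RTT = 2 * Tprop = 2 * 5 = 10 ms
U = Ttrans / (Ttrans + RTT)
U = 10 / (10 + 10)
U = 10 / 20 = 0.5
U% = 50.00%

50.00


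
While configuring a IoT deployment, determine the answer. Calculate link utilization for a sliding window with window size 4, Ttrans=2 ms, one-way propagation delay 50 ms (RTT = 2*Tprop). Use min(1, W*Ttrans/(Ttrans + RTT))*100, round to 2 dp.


Given: W = 4, Ttrans = 2 ms, RTT = 100 ms (= 2 * Tprop, Tprop = 50 ms)
Cycle time = Ttrans + RTT = 2 + 100 = 102 ms (first packet sent until its ACK returns)
W * Ttrans = 4 * 2 = 8 ms of sending per cycle
W * Ttrans / (Ttrans + RTT) = 8 / 102 = 0.078431
U = min(1, 0.078431) = 0.078431
U% = 7.84%

7.84


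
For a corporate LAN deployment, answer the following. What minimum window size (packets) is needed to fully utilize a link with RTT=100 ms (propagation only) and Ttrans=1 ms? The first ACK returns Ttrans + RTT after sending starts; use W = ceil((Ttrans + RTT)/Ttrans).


Given: Ttrans = 1 ms, RTT = 100 ms (= 2 * Tprop, Tprop = 50 ms)
Time until first ACK returns = Ttrans + RTT = 1 + 100 = 101 ms
Need W * Ttrans >= Ttrans + RTT  ->  W >= (Ttrans + RTT) / Ttrans
(Ttrans + RTT) / Ttrans = 101 / 1 = 101
W_min = ceil(101) = 101

101


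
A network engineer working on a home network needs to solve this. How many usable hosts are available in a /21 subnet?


Given: subnet mask /21
Host bits = 32 - 21 = 11
Total addresses = 2^11 = 2048
Usable hosts = 2048 - 2 (network + broadcast) = 2046

2046


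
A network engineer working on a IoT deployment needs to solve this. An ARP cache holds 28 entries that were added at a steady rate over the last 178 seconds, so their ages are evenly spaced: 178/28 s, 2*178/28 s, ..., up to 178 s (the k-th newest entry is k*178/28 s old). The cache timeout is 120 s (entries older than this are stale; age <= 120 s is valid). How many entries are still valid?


Ages are k * 178/28 s for k = 1..28 (spacing = 6.3571 s).
Entry k is valid iff k * 178/28 <= 120 iff k <= 28 * 120 / 178 = 18.8764
n_valid = floor(18.8764) = 18
(n_stale = 28 - 18 = 10)

18


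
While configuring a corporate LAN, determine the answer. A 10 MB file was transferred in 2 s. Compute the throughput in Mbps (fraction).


Given: file = 10 MB, time = 2 s
File in Mb = 10 * 8 = 80 Mb
Throughput = 80 / 2 Mbps
Throughput = 40 Mbps

40


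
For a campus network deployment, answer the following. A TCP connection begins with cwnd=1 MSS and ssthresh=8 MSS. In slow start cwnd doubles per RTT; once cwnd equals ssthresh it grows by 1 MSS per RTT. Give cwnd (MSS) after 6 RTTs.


RTT 0: cwnd = 1 MSS (initial)
RTT 1: cwnd = 2 MSS (slow start, doubled)
RTT 2: cwnd = 4 MSS (slow start, doubled)
RTT 3: cwnd = 8 MSS (slow start, doubled)
RTT 4: cwnd = 9 MSS (congestion avoidance, +1)
RTT 5: cwnd = 10 MSS (congestion avoidance, +1)
RTT 6: cwnd = 11 MSS (congestion avoidance, +1)

11


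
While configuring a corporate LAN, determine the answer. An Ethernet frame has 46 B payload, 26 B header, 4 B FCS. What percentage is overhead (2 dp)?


Given: payload = 46 B, header = 26 B, trailer = 4 B
Overhead bytes = header + trailer = 26 + 4 = 30
Total frame = payload + overhead = 46 + 30 = 76
Overhead % = 30 / 76 * 100 = 39.4737% -> 39.47% (2 dp)

39.47


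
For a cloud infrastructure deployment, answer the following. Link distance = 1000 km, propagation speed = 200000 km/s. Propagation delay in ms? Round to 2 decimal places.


Given: distance = 1000 km, speed = 200000 km/s
Delay = distance / speed = 1000 / 200000 seconds
Delay in ms = 1000 * 1000 / 200000
Delay = 5.0000 ms
Rounded to 2 dp = 5.00 ms

5.00


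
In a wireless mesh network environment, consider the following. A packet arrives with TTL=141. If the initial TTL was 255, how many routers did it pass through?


Given: initial TTL = 255, received TTL = 141
Hops = initial TTL - received TTL
Hops = 255 - 141 = 114

114


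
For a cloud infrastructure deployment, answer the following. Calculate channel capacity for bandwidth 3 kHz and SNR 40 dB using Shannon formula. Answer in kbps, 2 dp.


Given: B = 3 kHz, SNR = 40 dB
SNR linear = 10^(40/10) = 10000
1 + SNR = 10001
log2(10001) = 13.2878566418
C = 3 * 1000 * 13.2878566418 = 39863.5699 bps
C = 39.863570 kbps -> 39.86 kbps (2 dp)

39.86


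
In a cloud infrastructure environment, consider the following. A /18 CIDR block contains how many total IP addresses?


Given: CIDR prefix /18
Host bits = 32 - 18 = 14
Total addresses = 2^14 = 16384

16384


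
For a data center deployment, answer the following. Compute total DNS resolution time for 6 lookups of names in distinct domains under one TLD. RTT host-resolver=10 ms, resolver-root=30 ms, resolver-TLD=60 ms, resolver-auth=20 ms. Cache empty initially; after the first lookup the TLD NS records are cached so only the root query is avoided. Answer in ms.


Lookup 1 (cold cache): local + root + TLD + auth = 10 + 30 + 60 + 20 = 120 ms
Lookups 2..6 (TLD NS cached -> skip root; new domain -> still ask TLD and auth): local + TLD + auth = 10 + 60 + 20 = 90 ms each
Remaining 5 lookups: 5 * 90 = 450 ms
Total = 120 + 450 = 570 ms

570


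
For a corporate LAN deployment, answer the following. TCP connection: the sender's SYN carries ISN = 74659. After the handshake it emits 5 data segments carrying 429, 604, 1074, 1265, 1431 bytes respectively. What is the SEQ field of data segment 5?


The SYN occupies sequence number ISN = 74659, so the first data byte is ISN + 1 = 74660.
SEQ of data segment i = (ISN + 1) + sum of payload sizes of segments 1..i-1.
Segment 1: SEQ = 74660, payload = 429 bytes
Segment 2: SEQ = 75089, payload = 604 bytes
Segment 3: SEQ = 75693, payload = 1074 bytes
Segment 4: SEQ = 76767, payload = 1265 bytes
Segment 5: SEQ = 78032, payload = 1431 bytes
SEQ of segment 5 = 74660 + 429 + 604 + 1074 + 1265 = 78032

78032


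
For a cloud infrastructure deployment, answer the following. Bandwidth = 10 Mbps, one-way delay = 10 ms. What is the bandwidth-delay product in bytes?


Given: bandwidth = 10 Mbps, delay = 10 ms
BDP in bits = 10 * 10^6 * 10 / 1000
BDP in bits = 100000
BDP in bytes = 100000 / 8 = 12500

12500


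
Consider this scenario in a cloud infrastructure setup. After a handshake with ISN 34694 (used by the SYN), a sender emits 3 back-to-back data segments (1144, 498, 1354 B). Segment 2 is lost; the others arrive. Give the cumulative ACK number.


SYN uses sequence number 34694; first data byte = ISN + 1 = 34695.
Segment 1: SEQ = 34695, len = 1144 B, covers [34695, 35838]
Segment 2: SEQ = 35839, len = 498 B, covers [35839, 36336] [LOST]
Segment 3: SEQ = 36337, len = 1354 B, covers [36337, 37690]
In-order data received: bytes [34695, 35838] (segments 1..1).
Segment 2 missing -> gap begins at byte 35839; later segments buffered out of order.
Cumulative ACK = next expected in-order byte = 34695 + 1144 = 35839

35839


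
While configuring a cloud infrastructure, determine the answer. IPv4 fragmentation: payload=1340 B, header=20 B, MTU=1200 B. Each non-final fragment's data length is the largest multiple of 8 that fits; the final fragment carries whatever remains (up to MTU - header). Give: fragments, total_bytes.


Max data per non-final fragment = floor((MTU - header)/8)*8 = floor((1200 - 20)/8)*8 = floor(1180/8)*8 = 1176 B
Final fragment needs no 8-byte alignment: it can carry up to MTU - header = 1180 B
Non-final fragments needed = ceil((payload - 1180) / 1176) = ceil(160/1176) = ceil(0.1361) = 1
Number of fragments = 1 + 1 = 2
Fragment sizes (data): 1 * 1176 B + 164 B (last, 164 <= 1180 OK)
Total bytes sent = payload + n_frags * header = 1340 + 2*20 = 1340 + 40 = 1380 B

2, 1380


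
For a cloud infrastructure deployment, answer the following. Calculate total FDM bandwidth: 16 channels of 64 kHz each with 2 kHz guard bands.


Given: 16 channels, 64 kHz each, guard = 2 kHz
Channel bandwidth = 16 * 64 = 1024 kHz
Guard bands = 15 gaps * 2 kHz = 30 kHz
Total = 1024 + 30 = 1054 kHz

1054


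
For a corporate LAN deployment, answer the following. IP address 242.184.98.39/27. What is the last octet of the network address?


Given: IP = 242.184.98.39, prefix = /27
Subnet mask = 255.255.255.224
Last octet of IP: 39
Last octet of mask: 224
Network last octet = 39 AND 224 = 32

32


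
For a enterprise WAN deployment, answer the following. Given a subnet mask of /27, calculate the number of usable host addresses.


Given: subnet mask /27
Host bits = 32 - 27 = 5
Total addresses = 2^5 = 32
Usable hosts = 32 - 2 (network + broadcast) = 30

30


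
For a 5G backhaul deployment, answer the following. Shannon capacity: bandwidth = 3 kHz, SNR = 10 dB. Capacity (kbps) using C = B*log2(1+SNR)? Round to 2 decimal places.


Given: B = 3 kHz, SNR = 10 dB
SNR linear = 10^(10/10) = 10
1 + SNR = 11
log2(11) = 3.4594316186
C = 3 * 1000 * 3.4594316186 = 10378.2949 bps
C = 10.378295 kbps -> 10.38 kbps (2 dp)

10.38


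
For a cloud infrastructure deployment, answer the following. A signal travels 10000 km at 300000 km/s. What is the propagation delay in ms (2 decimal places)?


Given: distance = 10000 km, speed = 300000 km/s
Delay = distance / speed = 10000 / 300000 seconds
Delay in ms = 10000 * 1000 / 300000
Delay = 33.3333 ms
Rounded to 2 dp = 33.33 ms

33.33


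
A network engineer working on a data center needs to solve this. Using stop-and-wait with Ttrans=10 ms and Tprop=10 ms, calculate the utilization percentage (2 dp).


Given: Ttrans = 10 ms, Tprop = 10 ms
RTT = 2 * Tprop = 2 * 10 = 20 ms
U = Ttrans / (Ttrans + RTT)
U = 10 / (10 + 20)
U = 10 / 30 = 0.333333
U% = 33.33%

33.33


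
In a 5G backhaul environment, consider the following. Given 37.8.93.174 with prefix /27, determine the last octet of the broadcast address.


Given: IP = 37.8.93.174, prefix = /27
Host bits = 32 - 27 = 5
Network last octet = 174 AND mask = 160
Host part size = 2^5 - 1 = 31
Broadcast last octet = 160 OR 31 = 191

191


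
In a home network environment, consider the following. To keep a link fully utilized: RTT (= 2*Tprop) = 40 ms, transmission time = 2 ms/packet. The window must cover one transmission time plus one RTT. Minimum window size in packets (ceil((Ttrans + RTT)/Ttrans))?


Given: Ttrans = 2 ms, RTT = 40 ms (= 2 * Tprop, Tprop = 20 ms)
Time until first ACK returns = Ttrans + RTT = 2 + 40 = 42 ms
Need W * Ttrans >= Ttrans + RTT  ->  W >= (Ttrans + RTT) / Ttrans
(Ttrans + RTT) / Ttrans = 42 / 2 = 21
W_min = ceil(21) = 21

21
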